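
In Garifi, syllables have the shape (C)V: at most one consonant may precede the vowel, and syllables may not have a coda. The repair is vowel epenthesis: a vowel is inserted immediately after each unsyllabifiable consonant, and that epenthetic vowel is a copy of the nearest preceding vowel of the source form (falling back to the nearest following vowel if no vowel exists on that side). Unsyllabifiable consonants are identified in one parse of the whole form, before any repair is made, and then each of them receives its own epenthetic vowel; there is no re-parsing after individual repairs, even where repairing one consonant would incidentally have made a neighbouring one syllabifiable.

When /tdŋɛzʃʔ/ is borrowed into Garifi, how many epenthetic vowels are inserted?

The unsyllabifiable consonants are /t/, /d/, /z/, /ʃ/, /ʔ/; each receives one epenthetic vowel.

5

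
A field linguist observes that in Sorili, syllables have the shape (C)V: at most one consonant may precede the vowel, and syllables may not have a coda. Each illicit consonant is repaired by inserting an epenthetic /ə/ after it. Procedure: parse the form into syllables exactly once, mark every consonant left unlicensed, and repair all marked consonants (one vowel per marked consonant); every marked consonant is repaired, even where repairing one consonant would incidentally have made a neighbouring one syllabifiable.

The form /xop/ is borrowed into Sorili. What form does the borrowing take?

xopə

Under (C)V, the unsyllabifiable consonants are /p/ (no codas are permitted; onsets are limited to one consonant).
Epenthesis after each stranded consonant: /p/ → /pə/.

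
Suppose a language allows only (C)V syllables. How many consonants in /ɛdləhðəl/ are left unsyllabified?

The consonants /d/, /h/, /l/ cannot be parsed into a legal (C)V syllable (no codas are permitted; onsets are limited to one consonant).

3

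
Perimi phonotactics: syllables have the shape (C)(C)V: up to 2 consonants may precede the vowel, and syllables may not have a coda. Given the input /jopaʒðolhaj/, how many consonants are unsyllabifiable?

The consonants /j/ cannot be parsed into a legal (C)(C)V syllable (no codas are permitted; onsets may contain at most 2 consonants).

1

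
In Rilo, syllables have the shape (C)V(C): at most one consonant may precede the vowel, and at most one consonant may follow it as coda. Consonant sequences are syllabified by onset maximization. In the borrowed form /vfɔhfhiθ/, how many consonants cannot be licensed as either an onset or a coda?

Under (C)V(C), the unsyllabifiable consonants are /v/, /f/ (at most one coda consonant is licensed; onsets are limited to one consonant).

2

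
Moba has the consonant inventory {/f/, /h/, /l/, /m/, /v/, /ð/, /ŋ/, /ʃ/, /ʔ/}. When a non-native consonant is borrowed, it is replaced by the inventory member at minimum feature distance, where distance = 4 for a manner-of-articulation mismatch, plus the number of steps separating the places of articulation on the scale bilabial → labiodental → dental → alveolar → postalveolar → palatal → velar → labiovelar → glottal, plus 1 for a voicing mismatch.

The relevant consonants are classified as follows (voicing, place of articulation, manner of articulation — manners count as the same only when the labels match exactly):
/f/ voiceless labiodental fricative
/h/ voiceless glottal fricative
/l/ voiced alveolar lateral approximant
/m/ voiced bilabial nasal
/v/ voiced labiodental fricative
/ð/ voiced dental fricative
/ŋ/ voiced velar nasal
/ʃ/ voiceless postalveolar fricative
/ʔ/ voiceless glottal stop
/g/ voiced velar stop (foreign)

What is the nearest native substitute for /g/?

/ʔ/ is closest: same manner (stop), place distance 2 (velar→glottal), voicing differs (+1); total 3. Next closest is /ŋ/ at distance 4.

ʔ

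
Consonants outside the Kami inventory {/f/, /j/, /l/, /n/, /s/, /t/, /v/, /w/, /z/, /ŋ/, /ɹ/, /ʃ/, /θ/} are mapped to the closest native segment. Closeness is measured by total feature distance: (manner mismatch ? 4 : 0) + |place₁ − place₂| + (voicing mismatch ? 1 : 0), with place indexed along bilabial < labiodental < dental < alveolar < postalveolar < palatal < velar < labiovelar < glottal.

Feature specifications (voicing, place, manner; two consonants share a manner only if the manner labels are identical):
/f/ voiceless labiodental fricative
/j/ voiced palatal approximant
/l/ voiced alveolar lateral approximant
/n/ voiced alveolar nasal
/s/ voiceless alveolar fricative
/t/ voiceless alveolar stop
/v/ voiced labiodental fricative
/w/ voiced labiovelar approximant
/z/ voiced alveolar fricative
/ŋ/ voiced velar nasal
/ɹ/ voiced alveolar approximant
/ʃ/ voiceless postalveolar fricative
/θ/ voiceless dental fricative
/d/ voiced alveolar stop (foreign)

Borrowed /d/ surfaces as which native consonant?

t

/t/ is closest: same manner (stop), place distance 0 (alveolar→alveolar), voicing differs (+1); total 1. Next closest is /l/ at distance 4.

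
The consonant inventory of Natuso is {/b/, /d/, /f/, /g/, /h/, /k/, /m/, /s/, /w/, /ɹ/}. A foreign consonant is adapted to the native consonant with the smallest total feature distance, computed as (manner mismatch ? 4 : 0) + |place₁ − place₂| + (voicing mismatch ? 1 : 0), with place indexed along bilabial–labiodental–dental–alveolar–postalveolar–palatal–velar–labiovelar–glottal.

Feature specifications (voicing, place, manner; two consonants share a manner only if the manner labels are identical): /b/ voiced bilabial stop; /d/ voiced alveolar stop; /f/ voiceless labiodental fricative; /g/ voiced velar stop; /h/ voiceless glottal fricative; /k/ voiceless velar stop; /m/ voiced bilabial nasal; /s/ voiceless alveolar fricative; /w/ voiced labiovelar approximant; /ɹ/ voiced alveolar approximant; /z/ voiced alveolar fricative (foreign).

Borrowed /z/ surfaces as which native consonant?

s

/s/ is closest: same manner (fricative), place distance 0 (alveolar→alveolar), voicing differs (+1); total 1. Next closest is /f/ at distance 3.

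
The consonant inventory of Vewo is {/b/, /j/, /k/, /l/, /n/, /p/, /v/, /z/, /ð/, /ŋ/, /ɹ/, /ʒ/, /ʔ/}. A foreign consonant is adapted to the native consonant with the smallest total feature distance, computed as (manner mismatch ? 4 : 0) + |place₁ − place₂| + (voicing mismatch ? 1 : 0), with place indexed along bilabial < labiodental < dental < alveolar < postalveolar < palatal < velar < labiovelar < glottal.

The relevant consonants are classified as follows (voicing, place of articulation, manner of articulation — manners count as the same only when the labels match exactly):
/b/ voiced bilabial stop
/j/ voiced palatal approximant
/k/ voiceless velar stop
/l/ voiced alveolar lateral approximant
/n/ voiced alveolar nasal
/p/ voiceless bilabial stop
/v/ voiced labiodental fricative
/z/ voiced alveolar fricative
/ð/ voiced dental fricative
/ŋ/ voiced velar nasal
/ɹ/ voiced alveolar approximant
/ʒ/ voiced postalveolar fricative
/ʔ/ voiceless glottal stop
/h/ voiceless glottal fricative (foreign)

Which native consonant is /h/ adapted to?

/ʔ/ is closest: manner differs (fricative→stop, +4), place distance 0 (glottal→glottal), same voicing; total 4. Next closest is /ʒ/ at distance 5.

ʔ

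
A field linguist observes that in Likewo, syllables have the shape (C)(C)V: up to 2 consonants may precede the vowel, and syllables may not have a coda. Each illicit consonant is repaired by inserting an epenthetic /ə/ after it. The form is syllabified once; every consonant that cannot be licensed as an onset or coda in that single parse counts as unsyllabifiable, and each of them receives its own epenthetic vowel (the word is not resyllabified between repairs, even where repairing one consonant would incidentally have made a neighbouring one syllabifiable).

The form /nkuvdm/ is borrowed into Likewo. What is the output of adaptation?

nkuvədəmə

Syllabifying with onset maximization leaves /v/, /d/, /m/ stranded (no codas are permitted; onsets may contain at most 2 consonants).
Each unlicensed consonant becomes the onset of a new syllable: /v/ → /və/, /d/ → /də/, /m/ → /mə/.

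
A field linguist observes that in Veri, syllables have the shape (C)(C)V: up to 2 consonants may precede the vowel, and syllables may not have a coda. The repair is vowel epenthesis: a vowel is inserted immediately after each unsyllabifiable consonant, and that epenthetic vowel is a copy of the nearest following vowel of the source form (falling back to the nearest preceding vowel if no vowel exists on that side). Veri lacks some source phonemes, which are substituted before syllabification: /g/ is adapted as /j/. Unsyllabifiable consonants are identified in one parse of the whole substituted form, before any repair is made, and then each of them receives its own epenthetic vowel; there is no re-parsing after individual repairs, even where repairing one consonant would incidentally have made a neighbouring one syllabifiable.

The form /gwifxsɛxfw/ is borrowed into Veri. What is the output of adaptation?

jwifɛxsɛxɛfɛwɛ

Substitution: /g/ → /j/, giving /jwifxsɛxfw/.
Syllabifying with onset maximization leaves /f/, /x/, /f/, /w/ stranded (no codas are permitted; onsets may contain at most 2 consonants).
Epenthesis after each stranded consonant: /f/ → /fɛ/, /x/ → /xɛ/, /f/ → /fɛ/, /w/ → /wɛ/.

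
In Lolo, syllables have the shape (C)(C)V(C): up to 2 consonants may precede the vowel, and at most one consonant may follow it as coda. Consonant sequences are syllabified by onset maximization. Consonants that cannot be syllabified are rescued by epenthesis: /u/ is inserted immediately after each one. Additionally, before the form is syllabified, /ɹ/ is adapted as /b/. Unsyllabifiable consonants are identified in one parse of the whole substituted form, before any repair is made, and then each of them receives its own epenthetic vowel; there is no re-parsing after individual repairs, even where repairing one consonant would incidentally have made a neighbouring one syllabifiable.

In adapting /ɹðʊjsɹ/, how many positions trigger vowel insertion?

2

After substitution the input is /bðʊjsb/.
The unsyllabifiable consonants are /s/, /b/; each receives one epenthetic vowel.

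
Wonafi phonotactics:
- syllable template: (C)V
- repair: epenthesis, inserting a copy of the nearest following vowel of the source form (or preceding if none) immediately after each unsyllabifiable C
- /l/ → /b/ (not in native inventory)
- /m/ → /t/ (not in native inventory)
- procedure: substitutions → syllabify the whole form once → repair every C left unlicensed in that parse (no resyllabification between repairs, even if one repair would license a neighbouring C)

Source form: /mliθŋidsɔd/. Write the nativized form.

tibiθiŋidɔsɔdɔ

Substitution: /m/ → /t/, /l/ → /b/, giving /tbiθŋidsɔd/.
Syllabifying with onset maximization leaves /t/, /θ/, /d/, /d/ stranded (no codas are permitted; onsets are limited to one consonant).
Inserting the epenthetic vowel yields /t/ → /ti/, /θ/ → /θi/, /d/ → /dɔ/, /d/ → /dɔ/.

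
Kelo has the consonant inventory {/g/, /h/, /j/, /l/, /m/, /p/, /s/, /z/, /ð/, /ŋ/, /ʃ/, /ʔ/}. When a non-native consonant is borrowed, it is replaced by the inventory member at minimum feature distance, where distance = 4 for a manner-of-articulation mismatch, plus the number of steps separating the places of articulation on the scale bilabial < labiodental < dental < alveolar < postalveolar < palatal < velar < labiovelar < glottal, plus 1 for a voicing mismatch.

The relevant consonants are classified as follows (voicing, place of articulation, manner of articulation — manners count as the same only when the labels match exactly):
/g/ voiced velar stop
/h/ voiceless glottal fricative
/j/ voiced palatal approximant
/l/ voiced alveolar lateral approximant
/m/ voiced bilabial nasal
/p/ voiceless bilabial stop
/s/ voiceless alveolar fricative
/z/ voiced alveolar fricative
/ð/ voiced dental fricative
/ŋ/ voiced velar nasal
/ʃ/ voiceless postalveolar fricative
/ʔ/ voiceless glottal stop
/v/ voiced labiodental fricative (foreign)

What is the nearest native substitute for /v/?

/ð/ is closest: same manner (fricative), place distance 1 (labiodental→dental), same voicing; total 1. Next closest is /z/ at distance 2.

ð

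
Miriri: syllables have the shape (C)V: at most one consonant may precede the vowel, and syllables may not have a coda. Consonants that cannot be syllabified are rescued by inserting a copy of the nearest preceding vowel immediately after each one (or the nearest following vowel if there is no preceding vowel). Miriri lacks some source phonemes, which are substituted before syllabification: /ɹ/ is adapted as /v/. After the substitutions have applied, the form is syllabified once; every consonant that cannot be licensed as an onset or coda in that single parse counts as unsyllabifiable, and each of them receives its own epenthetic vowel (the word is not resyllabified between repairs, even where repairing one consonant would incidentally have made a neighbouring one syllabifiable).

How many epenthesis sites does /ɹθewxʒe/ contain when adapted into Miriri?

After substitution the input is /vθewxʒe/.
The unsyllabifiable consonants are /v/, /w/, /x/; each receives one epenthetic vowel.

3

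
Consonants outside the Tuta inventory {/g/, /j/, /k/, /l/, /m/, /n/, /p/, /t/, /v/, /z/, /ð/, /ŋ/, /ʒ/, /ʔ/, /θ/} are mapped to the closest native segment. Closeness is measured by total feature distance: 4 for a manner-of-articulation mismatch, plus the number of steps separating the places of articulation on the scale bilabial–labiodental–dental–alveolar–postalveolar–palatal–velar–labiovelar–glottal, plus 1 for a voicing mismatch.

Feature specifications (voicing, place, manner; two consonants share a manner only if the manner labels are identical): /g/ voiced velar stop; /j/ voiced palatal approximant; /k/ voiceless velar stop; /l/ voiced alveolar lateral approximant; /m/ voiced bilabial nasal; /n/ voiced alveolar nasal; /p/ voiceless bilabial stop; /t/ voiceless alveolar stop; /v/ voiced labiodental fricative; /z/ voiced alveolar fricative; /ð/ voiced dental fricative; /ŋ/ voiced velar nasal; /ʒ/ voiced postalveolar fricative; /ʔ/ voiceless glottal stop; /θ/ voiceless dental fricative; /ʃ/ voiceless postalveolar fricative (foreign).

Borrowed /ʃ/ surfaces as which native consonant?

ʒ

/ʒ/ is closest: same manner (fricative), place distance 0 (postalveolar→postalveolar), voicing differs (+1); total 1. Next closest is /z/ at distance 2.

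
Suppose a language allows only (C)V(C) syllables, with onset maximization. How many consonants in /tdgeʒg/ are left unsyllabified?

Syllabifying with onset maximization leaves /t/, /d/, /g/ stranded (at most one coda consonant is licensed; onsets are limited to one consonant).

3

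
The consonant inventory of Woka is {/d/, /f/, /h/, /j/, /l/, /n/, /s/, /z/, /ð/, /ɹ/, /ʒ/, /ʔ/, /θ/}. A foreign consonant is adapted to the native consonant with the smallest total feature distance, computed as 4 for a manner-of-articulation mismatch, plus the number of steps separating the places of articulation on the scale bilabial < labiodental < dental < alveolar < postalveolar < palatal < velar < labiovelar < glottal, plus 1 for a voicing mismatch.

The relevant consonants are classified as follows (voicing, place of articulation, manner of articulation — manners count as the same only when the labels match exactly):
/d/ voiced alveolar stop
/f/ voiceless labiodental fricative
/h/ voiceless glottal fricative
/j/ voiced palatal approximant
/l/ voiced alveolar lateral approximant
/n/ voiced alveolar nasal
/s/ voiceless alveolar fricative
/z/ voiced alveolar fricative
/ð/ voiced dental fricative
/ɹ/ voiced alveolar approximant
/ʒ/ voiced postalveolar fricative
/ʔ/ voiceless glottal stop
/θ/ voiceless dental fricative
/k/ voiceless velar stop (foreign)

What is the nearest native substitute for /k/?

/ʔ/ is closest: same manner (stop), place distance 2 (velar→glottal), same voicing; total 2. Next closest is /d/ at distance 4.

ʔ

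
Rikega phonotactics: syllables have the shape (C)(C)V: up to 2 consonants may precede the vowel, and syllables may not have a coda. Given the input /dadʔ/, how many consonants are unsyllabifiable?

The consonants /d/, /ʔ/ cannot be parsed into a legal (C)(C)V syllable (no codas are permitted; onsets may contain at most 2 consonants).

2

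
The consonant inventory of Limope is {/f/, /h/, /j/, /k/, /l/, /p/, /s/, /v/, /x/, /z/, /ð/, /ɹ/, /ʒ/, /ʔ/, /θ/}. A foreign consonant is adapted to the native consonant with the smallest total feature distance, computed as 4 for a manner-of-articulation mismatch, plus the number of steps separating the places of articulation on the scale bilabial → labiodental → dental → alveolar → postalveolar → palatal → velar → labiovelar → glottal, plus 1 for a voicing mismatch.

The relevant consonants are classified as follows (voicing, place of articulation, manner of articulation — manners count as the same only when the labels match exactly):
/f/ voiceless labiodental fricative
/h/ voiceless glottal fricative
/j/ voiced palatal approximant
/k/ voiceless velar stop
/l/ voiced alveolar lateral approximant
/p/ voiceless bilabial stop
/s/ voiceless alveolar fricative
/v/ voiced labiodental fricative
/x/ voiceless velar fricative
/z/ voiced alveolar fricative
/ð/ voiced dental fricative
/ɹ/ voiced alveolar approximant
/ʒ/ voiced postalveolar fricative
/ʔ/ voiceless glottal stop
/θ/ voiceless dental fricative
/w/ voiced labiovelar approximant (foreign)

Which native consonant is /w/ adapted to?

j

/j/ is closest: same manner (approximant), place distance 2 (labiovelar→palatal), same voicing; total 2. Next closest is /ɹ/ at distance 4.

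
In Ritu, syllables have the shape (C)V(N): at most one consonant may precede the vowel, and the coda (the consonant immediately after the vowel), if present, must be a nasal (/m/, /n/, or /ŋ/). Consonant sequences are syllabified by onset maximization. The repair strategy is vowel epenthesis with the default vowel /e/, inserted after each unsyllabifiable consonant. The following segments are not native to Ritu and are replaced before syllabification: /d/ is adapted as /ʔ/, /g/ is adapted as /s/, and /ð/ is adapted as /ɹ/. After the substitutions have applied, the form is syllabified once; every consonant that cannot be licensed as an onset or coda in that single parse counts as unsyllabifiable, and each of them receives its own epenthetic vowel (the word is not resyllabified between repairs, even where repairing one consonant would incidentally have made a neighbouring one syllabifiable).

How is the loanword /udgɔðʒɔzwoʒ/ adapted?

Substitution: /d/ → /ʔ/, /g/ → /s/, /ð/ → /ɹ/, giving /uʔsɔɹʒɔzwoʒ/.
Under (C)V(N), the unsyllabifiable consonants are /ʔ/, /ɹ/, /z/, /ʒ/ (only a nasal (/m/, /n/, or /ŋ/) is licensed in coda position; onsets are limited to one consonant).
Epenthesis after each stranded consonant: /ʔ/ → /ʔe/, /ɹ/ → /ɹe/, /z/ → /ze/, /ʒ/ → /ʒe/.

uʔesɔɹeʒɔzewoʒe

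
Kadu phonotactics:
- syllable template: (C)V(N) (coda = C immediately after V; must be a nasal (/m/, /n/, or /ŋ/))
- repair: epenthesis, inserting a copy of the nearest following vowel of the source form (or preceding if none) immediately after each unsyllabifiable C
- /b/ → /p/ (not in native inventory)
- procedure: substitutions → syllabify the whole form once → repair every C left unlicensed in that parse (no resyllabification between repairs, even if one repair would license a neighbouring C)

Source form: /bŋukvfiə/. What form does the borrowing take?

Substitution: /b/ → /p/, giving /pŋukvfiə/.
The consonants /p/, /k/, /v/ cannot be parsed into a legal (C)V(N) syllable (only a nasal (/m/, /n/, or /ŋ/) is licensed in coda position; onsets are limited to one consonant).
Inserting the epenthetic vowel yields /p/ → /pu/, /k/ → /ki/, /v/ → /vi/.

puŋukivifiə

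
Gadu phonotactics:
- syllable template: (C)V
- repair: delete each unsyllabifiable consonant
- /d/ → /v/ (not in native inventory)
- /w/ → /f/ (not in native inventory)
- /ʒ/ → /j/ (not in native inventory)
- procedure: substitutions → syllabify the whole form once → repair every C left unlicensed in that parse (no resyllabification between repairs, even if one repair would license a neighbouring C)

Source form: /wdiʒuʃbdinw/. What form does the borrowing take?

vijuvi

Substitution: /w/ → /f/, /d/ → /v/, /ʒ/ → /j/, giving /fvijuʃbvinf/.
Syllabifying with onset maximization leaves /f/, /ʃ/, /b/, /n/, /f/ stranded (no codas are permitted; onsets are limited to one consonant).
Each unlicensed consonant is deleted: /f/, /ʃ/, /b/, /n/, /f/.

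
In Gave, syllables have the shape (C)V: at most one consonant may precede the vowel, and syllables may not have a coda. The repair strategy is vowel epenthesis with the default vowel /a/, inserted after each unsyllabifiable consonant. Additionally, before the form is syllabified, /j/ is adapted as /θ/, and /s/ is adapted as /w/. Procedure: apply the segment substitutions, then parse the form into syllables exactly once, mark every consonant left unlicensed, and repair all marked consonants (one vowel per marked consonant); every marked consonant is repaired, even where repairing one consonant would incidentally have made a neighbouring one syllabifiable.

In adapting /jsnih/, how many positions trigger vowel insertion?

After substitution the input is /θwnih/.
The unsyllabifiable consonants are /θ/, /w/, /h/; each receives one epenthetic vowel.

3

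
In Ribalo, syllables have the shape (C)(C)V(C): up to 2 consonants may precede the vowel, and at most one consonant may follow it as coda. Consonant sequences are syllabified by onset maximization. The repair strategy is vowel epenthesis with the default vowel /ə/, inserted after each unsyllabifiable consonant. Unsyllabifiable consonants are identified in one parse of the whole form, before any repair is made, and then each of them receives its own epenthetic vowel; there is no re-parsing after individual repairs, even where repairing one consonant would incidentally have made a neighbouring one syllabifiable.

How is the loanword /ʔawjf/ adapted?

ʔawjəfə

Syllabifying with onset maximization leaves /j/, /f/ stranded (at most one coda consonant is licensed; onsets may contain at most 2 consonants).
Epenthesis after each stranded consonant: /j/ → /jə/, /f/ → /fə/.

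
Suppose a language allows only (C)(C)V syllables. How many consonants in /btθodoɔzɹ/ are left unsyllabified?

3

The consonants /b/, /z/, /ɹ/ cannot be parsed into a legal (C)(C)V syllable (no codas are permitted; onsets may contain at most 2 consonants).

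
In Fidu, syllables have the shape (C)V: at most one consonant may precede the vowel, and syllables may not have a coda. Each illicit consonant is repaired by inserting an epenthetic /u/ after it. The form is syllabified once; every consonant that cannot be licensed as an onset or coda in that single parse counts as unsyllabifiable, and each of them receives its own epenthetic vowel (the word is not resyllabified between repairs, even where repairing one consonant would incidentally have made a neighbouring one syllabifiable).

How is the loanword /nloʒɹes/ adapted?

The consonants /n/, /ʒ/, /s/ cannot be parsed into a legal (C)V syllable (no codas are permitted; onsets are limited to one consonant).
Each unlicensed consonant becomes the onset of a new syllable: /n/ → /nu/, /ʒ/ → /ʒu/, /s/ → /su/.

nuloʒuɹesu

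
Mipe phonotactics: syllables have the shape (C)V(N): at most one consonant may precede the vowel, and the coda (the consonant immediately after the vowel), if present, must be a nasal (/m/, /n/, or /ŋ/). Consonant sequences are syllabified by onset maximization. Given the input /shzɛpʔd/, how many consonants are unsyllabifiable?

5

The consonants /s/, /h/, /p/, /ʔ/, /d/ cannot be parsed into a legal (C)V(N) syllable (only a nasal (/m/, /n/, or /ŋ/) is licensed in coda position; onsets are limited to one consonant).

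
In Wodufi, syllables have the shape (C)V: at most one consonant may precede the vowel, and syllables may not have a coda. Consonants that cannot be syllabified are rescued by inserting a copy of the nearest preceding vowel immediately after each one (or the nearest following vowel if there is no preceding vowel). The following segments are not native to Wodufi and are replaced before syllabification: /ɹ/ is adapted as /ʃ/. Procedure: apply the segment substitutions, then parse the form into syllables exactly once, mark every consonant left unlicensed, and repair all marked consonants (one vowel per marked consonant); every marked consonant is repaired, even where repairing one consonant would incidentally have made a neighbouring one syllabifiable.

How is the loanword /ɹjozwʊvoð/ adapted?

Substitution: /ɹ/ → /ʃ/, giving /ʃjozwʊvoð/.
Syllabifying with onset maximization leaves /ʃ/, /z/, /ð/ stranded (no codas are permitted; onsets are limited to one consonant).
Epenthesis after each stranded consonant: /ʃ/ → /ʃo/, /z/ → /zo/, /ð/ → /ðo/.

ʃojozowʊvoðo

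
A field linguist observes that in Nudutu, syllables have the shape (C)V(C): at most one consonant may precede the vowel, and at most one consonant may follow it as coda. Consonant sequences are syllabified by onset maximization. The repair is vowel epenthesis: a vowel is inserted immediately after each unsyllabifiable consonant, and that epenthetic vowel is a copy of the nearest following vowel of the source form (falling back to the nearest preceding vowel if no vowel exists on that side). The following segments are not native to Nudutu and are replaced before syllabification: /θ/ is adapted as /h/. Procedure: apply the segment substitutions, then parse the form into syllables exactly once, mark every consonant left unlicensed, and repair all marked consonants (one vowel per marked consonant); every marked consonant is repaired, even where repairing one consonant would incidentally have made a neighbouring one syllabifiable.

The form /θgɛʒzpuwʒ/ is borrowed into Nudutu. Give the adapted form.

hɛgɛʒzupuwʒu

Substitution: /θ/ → /h/, giving /hgɛʒzpuwʒ/.
Under (C)V(C), the unsyllabifiable consonants are /h/, /z/, /ʒ/ (at most one coda consonant is licensed; onsets are limited to one consonant).
Epenthesis after each stranded consonant: /h/ → /hɛ/, /z/ → /zu/, /ʒ/ → /ʒu/.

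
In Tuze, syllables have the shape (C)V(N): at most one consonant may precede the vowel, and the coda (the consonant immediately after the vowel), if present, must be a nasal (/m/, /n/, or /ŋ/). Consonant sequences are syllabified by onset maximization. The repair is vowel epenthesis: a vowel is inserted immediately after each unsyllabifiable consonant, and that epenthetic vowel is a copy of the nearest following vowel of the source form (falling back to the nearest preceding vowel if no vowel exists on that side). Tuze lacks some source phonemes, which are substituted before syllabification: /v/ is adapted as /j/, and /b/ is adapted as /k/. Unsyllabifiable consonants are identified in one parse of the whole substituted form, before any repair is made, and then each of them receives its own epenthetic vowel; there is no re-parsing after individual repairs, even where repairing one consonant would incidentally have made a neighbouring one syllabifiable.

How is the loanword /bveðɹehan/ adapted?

Substitution: /b/ → /k/, /v/ → /j/, giving /kjeðɹehan/.
Syllabifying with onset maximization leaves /k/, /ð/ stranded (only a nasal (/m/, /n/, or /ŋ/) is licensed in coda position; onsets are limited to one consonant).
Epenthesis after each stranded consonant: /k/ → /ke/, /ð/ → /ðe/.

kejeðeɹehan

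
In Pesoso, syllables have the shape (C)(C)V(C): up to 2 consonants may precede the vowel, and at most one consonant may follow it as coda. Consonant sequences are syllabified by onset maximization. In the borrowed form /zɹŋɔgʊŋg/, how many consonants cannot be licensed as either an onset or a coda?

Syllabifying with onset maximization leaves /z/, /g/ stranded (at most one coda consonant is licensed; onsets may contain at most 2 consonants).

2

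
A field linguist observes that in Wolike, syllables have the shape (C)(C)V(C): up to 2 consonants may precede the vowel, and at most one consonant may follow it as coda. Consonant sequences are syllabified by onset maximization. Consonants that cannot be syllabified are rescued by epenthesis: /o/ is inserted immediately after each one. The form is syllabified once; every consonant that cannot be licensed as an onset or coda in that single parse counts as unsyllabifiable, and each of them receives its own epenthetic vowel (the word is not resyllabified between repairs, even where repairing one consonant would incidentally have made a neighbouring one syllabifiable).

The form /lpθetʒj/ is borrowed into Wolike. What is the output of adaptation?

lopθetʒojo

Syllabifying with onset maximization leaves /l/, /ʒ/, /j/ stranded (at most one coda consonant is licensed; onsets may contain at most 2 consonants).
Epenthesis after each stranded consonant: /l/ → /lo/, /ʒ/ → /ʒo/, /j/ → /jo/.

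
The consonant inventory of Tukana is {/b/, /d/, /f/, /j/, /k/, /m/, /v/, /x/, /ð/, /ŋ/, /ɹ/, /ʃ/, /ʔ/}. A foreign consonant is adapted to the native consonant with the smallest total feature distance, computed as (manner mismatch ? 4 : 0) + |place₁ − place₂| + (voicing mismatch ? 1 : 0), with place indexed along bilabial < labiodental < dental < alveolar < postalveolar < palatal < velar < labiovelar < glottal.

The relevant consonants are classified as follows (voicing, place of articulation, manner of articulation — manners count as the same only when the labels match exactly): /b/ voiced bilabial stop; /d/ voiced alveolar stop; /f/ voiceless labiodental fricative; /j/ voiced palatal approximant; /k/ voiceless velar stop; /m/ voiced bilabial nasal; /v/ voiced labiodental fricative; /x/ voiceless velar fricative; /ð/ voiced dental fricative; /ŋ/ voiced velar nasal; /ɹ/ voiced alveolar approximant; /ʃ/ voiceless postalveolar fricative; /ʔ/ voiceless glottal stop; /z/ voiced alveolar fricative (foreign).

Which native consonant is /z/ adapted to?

/ð/ is closest: same manner (fricative), place distance 1 (alveolar→dental), same voicing; total 1. Next closest is /v/ at distance 2.

ð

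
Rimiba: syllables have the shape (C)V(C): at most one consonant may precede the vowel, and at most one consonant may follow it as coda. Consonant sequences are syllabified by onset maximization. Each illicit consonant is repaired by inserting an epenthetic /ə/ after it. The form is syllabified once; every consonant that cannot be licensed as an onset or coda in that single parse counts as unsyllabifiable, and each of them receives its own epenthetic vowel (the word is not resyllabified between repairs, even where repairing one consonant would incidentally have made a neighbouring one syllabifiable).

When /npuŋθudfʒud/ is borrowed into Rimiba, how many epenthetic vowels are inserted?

2

The unsyllabifiable consonants are /n/, /f/; each receives one epenthetic vowel.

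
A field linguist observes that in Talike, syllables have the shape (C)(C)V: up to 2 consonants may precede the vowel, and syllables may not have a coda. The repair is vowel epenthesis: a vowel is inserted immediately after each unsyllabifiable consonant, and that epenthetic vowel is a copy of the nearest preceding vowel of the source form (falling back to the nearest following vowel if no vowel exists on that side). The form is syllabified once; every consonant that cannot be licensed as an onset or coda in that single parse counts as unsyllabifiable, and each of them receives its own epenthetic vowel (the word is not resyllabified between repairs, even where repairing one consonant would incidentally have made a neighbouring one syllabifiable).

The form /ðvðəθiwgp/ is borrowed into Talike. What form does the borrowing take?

ðəvðəθiwigipi

The consonants /ð/, /w/, /g/, /p/ cannot be parsed into a legal (C)(C)V syllable (no codas are permitted; onsets may contain at most 2 consonants).
Epenthesis after each stranded consonant: /ð/ → /ðə/, /w/ → /wi/, /g/ → /gi/, /p/ → /pi/.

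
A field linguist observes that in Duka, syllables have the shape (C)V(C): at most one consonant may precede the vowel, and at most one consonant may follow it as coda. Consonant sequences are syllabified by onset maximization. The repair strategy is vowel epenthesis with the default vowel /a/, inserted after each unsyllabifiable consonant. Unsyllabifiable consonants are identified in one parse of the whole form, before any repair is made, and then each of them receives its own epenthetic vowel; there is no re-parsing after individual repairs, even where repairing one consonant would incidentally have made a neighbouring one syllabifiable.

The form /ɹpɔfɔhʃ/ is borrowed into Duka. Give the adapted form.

Syllabifying with onset maximization leaves /ɹ/, /ʃ/ stranded (at most one coda consonant is licensed; onsets are limited to one consonant).
Epenthesis after each stranded consonant: /ɹ/ → /ɹa/, /ʃ/ → /ʃa/.

ɹapɔfɔhʃa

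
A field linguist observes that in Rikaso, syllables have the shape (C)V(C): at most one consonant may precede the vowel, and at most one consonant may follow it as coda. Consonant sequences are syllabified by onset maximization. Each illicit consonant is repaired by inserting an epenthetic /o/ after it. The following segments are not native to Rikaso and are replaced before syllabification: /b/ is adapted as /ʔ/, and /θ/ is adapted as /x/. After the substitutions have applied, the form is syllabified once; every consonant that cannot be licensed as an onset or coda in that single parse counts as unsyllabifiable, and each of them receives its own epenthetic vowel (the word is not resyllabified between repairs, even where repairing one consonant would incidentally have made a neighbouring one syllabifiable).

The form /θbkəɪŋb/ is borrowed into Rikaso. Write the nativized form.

Substitution: /θ/ → /x/, /b/ → /ʔ/, giving /xʔkəɪŋʔ/.
Under (C)V(C), the unsyllabifiable consonants are /x/, /ʔ/, /ʔ/ (at most one coda consonant is licensed; onsets are limited to one consonant).
Each unlicensed consonant becomes the onset of a new syllable: /x/ → /xo/, /ʔ/ → /ʔo/, /ʔ/ → /ʔo/.

xoʔokəɪŋʔo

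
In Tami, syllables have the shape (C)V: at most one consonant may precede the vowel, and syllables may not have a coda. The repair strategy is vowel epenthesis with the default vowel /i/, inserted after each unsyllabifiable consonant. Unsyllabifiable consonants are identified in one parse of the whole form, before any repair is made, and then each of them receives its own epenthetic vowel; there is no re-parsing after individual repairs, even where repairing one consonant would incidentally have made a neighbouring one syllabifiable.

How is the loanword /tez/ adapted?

The consonants /z/ cannot be parsed into a legal (C)V syllable (no codas are permitted; onsets are limited to one consonant).
Each unlicensed consonant becomes the onset of a new syllable: /z/ → /zi/.

tezi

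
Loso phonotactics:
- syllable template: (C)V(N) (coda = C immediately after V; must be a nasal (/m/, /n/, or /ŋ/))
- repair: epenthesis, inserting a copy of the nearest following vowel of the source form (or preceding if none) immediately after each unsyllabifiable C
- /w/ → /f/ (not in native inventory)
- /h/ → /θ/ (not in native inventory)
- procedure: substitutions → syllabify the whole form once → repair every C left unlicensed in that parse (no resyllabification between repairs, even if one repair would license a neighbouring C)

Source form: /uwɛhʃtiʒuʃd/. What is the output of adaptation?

ufɛθiʃitiʒuʃudu

Substitution: /w/ → /f/, /h/ → /θ/, giving /ufɛθʃtiʒuʃd/.
Under (C)V(N), the unsyllabifiable consonants are /θ/, /ʃ/, /ʃ/, /d/ (only a nasal (/m/, /n/, or /ŋ/) is licensed in coda position; onsets are limited to one consonant).
Each unlicensed consonant becomes the onset of a new syllable: /θ/ → /θi/, /ʃ/ → /ʃi/, /ʃ/ → /ʃu/, /d/ → /du/.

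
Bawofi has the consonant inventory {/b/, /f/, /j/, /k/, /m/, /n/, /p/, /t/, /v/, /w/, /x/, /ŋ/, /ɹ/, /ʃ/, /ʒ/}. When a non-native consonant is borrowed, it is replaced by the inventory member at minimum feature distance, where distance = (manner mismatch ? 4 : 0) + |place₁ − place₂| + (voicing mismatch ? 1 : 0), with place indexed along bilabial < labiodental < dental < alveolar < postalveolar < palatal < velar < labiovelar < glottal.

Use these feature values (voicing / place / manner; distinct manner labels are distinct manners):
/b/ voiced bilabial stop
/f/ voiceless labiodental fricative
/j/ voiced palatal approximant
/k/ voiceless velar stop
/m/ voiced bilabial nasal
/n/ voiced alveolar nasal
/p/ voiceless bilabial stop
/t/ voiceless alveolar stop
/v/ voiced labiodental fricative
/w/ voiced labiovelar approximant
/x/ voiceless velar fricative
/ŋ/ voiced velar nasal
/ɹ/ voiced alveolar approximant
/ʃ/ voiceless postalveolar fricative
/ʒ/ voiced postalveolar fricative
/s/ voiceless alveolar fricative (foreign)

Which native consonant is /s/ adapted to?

/ʃ/ is closest: same manner (fricative), place distance 1 (alveolar→postalveolar), same voicing; total 1. Next closest is /f/ at distance 2.

ʃ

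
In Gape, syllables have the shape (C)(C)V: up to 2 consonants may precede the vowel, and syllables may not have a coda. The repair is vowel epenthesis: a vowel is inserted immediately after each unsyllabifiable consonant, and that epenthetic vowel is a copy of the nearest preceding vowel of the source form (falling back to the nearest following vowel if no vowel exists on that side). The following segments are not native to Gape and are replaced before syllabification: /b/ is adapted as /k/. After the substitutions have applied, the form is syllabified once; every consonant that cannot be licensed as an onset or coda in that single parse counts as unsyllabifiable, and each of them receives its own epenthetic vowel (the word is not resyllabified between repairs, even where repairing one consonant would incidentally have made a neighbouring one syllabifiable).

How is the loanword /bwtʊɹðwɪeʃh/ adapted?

kʊwtʊɹʊðwɪeʃehe

Substitution: /b/ → /k/, giving /kwtʊɹðwɪeʃh/.
The consonants /k/, /ɹ/, /ʃ/, /h/ cannot be parsed into a legal (C)(C)V syllable (no codas are permitted; onsets may contain at most 2 consonants).
Each unlicensed consonant becomes the onset of a new syllable: /k/ → /kʊ/, /ɹ/ → /ɹʊ/, /ʃ/ → /ʃe/, /h/ → /he/.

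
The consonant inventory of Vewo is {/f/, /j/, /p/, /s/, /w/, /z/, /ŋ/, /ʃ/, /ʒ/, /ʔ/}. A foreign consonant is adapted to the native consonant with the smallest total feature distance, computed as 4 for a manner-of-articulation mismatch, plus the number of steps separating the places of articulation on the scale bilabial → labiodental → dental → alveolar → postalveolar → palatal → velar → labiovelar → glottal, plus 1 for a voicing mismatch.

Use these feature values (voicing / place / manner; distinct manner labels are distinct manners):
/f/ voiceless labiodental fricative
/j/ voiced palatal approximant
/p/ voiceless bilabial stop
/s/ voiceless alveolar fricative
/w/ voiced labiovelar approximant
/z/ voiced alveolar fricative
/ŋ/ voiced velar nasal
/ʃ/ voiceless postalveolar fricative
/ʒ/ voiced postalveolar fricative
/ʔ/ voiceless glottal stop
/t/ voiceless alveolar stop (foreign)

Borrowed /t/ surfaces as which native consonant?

/p/ is closest: same manner (stop), place distance 3 (alveolar→bilabial), same voicing; total 3. Next closest is /s/ at distance 4.

p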